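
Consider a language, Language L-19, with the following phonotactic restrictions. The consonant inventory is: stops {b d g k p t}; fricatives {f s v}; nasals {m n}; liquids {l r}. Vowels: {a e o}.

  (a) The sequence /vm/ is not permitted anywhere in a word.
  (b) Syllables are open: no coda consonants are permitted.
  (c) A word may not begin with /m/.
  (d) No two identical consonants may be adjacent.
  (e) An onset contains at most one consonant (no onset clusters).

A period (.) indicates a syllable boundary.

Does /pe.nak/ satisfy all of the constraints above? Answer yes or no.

/pe.nak/ — violates constraint (b): syllable 2 coda /k/ has 1 consonant (> 0) → not permitted

no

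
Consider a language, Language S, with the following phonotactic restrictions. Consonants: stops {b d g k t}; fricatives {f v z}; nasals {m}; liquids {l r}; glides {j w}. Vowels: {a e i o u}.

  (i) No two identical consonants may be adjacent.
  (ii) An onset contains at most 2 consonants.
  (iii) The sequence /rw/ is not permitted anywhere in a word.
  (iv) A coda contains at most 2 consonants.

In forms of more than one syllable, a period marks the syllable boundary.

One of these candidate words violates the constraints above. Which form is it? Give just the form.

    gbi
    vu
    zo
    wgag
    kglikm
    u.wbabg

kglikm

gbi — σ1 onset /gb/ (2C), coda /∅/ ok → well-formed
vu — σ1 onset /v/, coda /∅/ ok → well-formed
zo — σ1 onset /z/, coda /∅/ ok → well-formed
wgag — σ1 onset /wg/ (2C), coda /g/ ok → well-formed
kglikm — violates constraint (ii): syllable 1 onset /kgl/ has 3 consonants (> 2) → ill-formed
u.wbabg — σ1 onset /∅/, coda /∅/ ok; σ2 onset /wb/ (2C), coda /bg/ (2C) ok → well-formed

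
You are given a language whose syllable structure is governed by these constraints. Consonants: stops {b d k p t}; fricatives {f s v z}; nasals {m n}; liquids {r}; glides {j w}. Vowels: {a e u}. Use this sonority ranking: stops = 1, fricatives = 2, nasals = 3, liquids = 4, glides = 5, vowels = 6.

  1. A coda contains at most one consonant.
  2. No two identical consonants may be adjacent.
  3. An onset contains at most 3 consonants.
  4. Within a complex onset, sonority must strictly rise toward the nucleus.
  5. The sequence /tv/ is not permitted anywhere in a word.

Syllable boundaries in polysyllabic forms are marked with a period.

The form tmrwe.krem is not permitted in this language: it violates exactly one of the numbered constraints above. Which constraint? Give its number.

3

tmrwe.krem: syllable 1 onset /tmrw/ has 4 consonants (> 3).
This is a violation of constraint 3: "An onset contains at most 3 consonants."
The remaining constraints (1, 2, 4, 5) are satisfied.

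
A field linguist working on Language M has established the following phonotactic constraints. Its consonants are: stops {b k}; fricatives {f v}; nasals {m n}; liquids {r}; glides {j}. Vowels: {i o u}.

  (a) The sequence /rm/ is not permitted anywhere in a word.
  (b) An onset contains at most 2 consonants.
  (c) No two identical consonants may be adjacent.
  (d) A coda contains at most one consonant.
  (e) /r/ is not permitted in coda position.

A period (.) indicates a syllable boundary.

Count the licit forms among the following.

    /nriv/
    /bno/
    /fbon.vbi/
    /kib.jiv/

/nriv/ — σ1 onset /nr/ (2C), coda /v/ ok → licit
/bno/ — σ1 onset /bn/ (2C), coda /∅/ ok → licit
/fbon.vbi/ — σ1 onset /fb/ (2C), coda /n/ ok; σ2 onset /vb/ (2C), coda /∅/ ok → licit
/kib.jiv/ — σ1 onset /k/, coda /b/ ok; σ2 onset /j/, coda /v/ ok → licit
Licit: /nriv/, /bno/, /fbon.vbi/, /kib.jiv/ → 4.

4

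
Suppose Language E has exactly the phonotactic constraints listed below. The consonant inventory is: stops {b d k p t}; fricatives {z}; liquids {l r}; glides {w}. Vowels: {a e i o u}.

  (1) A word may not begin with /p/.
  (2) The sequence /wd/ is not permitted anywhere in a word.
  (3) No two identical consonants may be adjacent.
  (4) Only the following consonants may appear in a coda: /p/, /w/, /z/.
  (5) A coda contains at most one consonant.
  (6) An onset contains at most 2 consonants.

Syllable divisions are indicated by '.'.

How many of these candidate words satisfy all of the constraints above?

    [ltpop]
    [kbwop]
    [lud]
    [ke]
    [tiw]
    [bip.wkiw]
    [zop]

[ltpop] — violates constraint 6: syllable 1 onset /ltp/ has 3 consonants (> 2) → illicit
[kbwop] — violates constraint 6: syllable 1 onset /kbw/ has 3 consonants (> 2) → illicit
[lud] — violates constraint 4: syllable 1 coda contains /d/, which is not a licensed coda consonant → illicit
[ke] — σ1 onset /k/, coda /∅/ ok → licit
[tiw] — σ1 onset /t/, coda /w/ ok → licit
[bip.wkiw] — σ1 onset /b/, coda /p/ ok; σ2 onset /wk/ (2C), coda /w/ ok → licit
[zop] — σ1 onset /z/, coda /p/ ok → licit
Licit: [ke], [tiw], [bip.wkiw], [zop] → 4.

4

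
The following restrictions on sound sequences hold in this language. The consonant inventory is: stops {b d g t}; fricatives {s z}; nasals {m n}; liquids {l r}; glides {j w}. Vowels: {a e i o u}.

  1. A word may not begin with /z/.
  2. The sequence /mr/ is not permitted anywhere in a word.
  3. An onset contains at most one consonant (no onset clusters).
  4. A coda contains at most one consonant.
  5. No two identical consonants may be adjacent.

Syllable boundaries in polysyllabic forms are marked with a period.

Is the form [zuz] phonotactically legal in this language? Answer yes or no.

no

[zuz] — violates constraint 1: word begins with /z/ → phonotactically illegal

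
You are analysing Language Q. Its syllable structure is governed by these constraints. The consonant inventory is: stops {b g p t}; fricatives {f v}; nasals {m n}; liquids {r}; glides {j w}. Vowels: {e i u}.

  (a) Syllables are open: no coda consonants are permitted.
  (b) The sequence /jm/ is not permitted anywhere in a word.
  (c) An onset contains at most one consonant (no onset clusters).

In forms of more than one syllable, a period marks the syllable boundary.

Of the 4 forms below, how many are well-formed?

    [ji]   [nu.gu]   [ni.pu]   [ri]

[ji] — σ1 onset /j/, coda /∅/ ok → well-formed
[nu.gu] — σ1 onset /n/, coda /∅/ ok; σ2 onset /g/, coda /∅/ ok → well-formed
[ni.pu] — σ1 onset /n/, coda /∅/ ok; σ2 onset /p/, coda /∅/ ok → well-formed
[ri] — σ1 onset /r/, coda /∅/ ok → well-formed
Well-formed: [ji], [nu.gu], [ni.pu], [ri] → 4.

4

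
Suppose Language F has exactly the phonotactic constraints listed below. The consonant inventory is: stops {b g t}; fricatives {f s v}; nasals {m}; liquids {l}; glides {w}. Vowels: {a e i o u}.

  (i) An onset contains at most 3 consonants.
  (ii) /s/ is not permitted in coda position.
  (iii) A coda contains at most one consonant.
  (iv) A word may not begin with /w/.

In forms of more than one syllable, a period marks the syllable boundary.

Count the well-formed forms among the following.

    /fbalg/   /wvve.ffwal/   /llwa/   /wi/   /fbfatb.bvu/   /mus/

1

/fbalg/ — violates constraint (iii): syllable 1 coda /lg/ has 2 consonants (> 1) → ill-formed
/wvve.ffwal/ — violates constraint (iv): word begins with /w/ → ill-formed
/llwa/ — σ1 onset /llw/ (3C), coda /∅/ ok → well-formed
/wi/ — violates constraint (iv): word begins with /w/ → ill-formed
/fbfatb.bvu/ — violates constraint (iii): syllable 1 coda /tb/ has 2 consonants (> 1) → ill-formed
/mus/ — violates constraint (ii): syllable 1 coda contains /s/ → ill-formed
Well-formed: /llwa/ → 1.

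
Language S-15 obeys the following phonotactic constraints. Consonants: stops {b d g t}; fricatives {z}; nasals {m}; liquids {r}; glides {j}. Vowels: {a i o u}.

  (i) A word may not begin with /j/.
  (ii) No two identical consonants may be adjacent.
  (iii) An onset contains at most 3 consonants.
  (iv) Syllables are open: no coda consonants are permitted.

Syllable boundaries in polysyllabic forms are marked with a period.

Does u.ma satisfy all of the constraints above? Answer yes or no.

u.ma — σ1 onset /∅/, coda /∅/ ok; σ2 onset /m/, coda /∅/ ok → licit

yes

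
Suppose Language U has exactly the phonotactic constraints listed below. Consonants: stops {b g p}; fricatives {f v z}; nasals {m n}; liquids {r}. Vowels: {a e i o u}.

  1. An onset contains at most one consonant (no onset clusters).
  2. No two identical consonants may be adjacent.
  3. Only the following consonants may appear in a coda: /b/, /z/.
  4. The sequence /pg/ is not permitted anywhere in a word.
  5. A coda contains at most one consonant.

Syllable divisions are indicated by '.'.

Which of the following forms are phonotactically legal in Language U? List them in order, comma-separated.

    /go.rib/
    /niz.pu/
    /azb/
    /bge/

/go.rib/, /niz.pu/

/go.rib/ — σ1 onset /g/, coda /∅/ ok; σ2 onset /r/, coda /b/ ok → phonotactically legal
/niz.pu/ — σ1 onset /n/, coda /z/ ok; σ2 onset /p/, coda /∅/ ok → phonotactically legal
/azb/ — violates constraint 5: syllable 1 coda /zb/ has 2 consonants (> 1) → phonotactically illegal
/bge/ — violates constraint 1: syllable 1 onset /bg/ has 2 consonants (> 1) → phonotactically illegal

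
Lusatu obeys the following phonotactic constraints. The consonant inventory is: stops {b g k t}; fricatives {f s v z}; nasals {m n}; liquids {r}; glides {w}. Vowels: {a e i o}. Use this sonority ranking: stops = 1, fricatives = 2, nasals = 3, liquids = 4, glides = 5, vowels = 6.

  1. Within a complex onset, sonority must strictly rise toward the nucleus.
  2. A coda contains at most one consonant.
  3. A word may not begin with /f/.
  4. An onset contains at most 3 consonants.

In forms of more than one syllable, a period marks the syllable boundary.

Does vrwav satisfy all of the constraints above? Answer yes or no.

yes

vrwav — σ1 onset /vrw/ (2→4→5 rises), coda /v/ ok → licit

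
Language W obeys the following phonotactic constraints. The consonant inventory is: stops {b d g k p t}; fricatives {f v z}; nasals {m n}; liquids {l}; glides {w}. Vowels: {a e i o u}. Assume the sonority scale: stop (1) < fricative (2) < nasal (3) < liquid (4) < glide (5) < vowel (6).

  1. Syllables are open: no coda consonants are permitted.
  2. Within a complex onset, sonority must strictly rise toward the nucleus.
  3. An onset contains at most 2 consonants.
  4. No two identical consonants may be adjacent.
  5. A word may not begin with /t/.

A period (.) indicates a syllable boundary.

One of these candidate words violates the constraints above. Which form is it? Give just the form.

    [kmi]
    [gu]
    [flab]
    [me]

[flab]

[kmi] — σ1 onset /km/ (1→3 rises), coda /∅/ ok → permitted
[gu] — σ1 onset /g/, coda /∅/ ok → permitted
[flab] — violates constraint 1: syllable 1 coda /b/ has 1 consonant (> 0) → not permitted
[me] — σ1 onset /m/, coda /∅/ ok → permitted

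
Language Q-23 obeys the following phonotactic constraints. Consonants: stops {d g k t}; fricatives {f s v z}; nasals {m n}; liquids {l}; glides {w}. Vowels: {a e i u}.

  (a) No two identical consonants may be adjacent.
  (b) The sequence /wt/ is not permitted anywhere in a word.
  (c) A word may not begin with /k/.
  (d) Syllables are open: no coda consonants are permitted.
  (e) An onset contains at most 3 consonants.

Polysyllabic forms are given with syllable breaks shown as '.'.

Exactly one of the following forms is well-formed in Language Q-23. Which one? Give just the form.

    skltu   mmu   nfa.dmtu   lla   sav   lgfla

skltu — violates constraint (e): syllable 1 onset /sklt/ has 4 consonants (> 3) → ill-formed
mmu — violates constraint (a): adjacent identical consonants /mm/ → ill-formed
nfa.dmtu — σ1 onset /nf/ (2C), coda /∅/ ok; σ2 onset /dmt/ (3C), coda /∅/ ok → well-formed
lla — violates constraint (a): adjacent identical consonants /ll/ → ill-formed
sav — violates constraint (d): syllable 1 coda /v/ has 1 consonant (> 0) → ill-formed
lgfla — violates constraint (e): syllable 1 onset /lgfl/ has 4 consonants (> 3) → ill-formed

nfa.dmtu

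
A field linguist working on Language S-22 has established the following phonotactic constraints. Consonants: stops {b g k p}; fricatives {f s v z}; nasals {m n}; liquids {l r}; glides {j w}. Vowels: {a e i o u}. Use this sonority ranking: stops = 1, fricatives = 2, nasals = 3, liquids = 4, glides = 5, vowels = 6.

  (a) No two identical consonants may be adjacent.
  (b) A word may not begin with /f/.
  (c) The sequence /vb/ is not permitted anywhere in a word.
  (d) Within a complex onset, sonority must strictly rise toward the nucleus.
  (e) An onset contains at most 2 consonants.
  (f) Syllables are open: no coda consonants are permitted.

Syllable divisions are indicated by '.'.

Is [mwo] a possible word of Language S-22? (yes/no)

yes

[mwo] — σ1 onset /mw/ (3→5 rises), coda /∅/ ok → well-formed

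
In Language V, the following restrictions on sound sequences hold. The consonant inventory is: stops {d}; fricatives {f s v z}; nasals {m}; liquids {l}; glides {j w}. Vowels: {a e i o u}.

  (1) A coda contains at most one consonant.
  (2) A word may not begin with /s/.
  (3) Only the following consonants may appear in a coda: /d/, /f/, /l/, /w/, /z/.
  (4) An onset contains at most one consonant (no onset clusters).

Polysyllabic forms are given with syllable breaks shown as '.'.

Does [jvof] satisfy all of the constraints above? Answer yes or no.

[jvof] — violates constraint 4: syllable 1 onset /jv/ has 2 consonants (> 1) → phonotactically illegal

no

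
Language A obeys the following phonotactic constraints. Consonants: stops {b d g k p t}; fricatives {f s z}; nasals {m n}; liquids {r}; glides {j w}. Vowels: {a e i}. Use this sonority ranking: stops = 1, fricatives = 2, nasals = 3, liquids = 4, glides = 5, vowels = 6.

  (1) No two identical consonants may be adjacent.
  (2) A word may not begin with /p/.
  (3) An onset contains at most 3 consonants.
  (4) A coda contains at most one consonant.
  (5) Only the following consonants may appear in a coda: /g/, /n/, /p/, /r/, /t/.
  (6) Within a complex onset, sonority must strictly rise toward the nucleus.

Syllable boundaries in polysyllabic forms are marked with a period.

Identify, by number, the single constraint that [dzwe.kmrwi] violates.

3

[dzwe.kmrwi]: syllable 2 onset /kmrw/ has 4 consonants (> 3).
This is a violation of constraint 3: "An onset contains at most 3 consonants."
The remaining constraints (1, 2, 4, 5, 6) are satisfied.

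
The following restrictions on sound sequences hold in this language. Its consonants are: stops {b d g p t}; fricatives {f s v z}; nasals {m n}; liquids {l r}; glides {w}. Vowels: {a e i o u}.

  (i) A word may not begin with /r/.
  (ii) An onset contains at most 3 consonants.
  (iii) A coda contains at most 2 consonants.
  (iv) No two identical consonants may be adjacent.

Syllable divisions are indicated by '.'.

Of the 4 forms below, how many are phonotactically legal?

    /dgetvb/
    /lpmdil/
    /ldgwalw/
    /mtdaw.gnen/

1

/dgetvb/ — violates constraint (iii): syllable 1 coda /tvb/ has 3 consonants (> 2) → phonotactically illegal
/lpmdil/ — violates constraint (ii): syllable 1 onset /lpmd/ has 4 consonants (> 3) → phonotactically illegal
/ldgwalw/ — violates constraint (ii): syllable 1 onset /ldgw/ has 4 consonants (> 3) → phonotactically illegal
/mtdaw.gnen/ — σ1 onset /mtd/ (3C), coda /w/ ok; σ2 onset /gn/ (2C), coda /n/ ok → phonotactically legal
Phonotactically legal: /mtdaw.gnen/ → 1.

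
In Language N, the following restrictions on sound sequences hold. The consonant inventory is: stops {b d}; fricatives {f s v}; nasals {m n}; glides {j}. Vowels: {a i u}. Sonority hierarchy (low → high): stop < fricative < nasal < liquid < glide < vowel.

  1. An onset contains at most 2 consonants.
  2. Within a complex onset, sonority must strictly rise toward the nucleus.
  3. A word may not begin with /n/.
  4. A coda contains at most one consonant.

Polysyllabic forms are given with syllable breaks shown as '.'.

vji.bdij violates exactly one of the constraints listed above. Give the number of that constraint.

2

vji.bdij: syllable 2 onset /bd/: /b/ (stop, 1) → /d/ (stop, 1) does not rise.
This is a violation of constraint 2: "Within a complex onset, sonority must strictly rise toward the nucleus."
The remaining constraints (1, 3, 4) are satisfied.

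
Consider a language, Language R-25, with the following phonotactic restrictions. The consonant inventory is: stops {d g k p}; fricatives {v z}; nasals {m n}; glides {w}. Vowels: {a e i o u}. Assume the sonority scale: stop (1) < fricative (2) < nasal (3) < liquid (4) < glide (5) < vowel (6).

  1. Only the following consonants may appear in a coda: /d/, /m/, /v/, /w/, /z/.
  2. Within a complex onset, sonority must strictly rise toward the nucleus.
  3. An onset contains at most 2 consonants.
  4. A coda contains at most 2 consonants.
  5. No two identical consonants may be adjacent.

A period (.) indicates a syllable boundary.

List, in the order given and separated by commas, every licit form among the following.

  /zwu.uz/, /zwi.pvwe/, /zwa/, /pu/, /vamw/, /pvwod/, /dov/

/zwu.uz/, /zwa/, /pu/, /vamw/, /dov/

/zwu.uz/ — σ1 onset /zw/ (2→5 rises), coda /∅/ ok; σ2 onset /∅/, coda /z/ ok → licit
/zwi.pvwe/ — violates constraint 3: syllable 2 onset /pvw/ has 3 consonants (> 2) → illicit
/zwa/ — σ1 onset /zw/ (2→5 rises), coda /∅/ ok → licit
/pu/ — σ1 onset /p/, coda /∅/ ok → licit
/vamw/ — σ1 onset /v/, coda /mw/ (2C) ok → licit
/pvwod/ — violates constraint 3: syllable 1 onset /pvw/ has 3 consonants (> 2) → illicit
/dov/ — σ1 onset /d/, coda /v/ ok → licit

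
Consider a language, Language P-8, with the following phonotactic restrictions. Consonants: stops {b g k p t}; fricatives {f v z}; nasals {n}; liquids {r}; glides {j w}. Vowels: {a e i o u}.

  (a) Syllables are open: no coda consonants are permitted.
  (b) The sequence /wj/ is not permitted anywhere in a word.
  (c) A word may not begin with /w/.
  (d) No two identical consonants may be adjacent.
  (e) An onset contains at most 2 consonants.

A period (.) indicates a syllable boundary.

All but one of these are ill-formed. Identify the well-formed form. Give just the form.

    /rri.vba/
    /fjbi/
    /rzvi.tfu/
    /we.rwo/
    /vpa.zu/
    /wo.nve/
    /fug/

/vpa.zu/

/rri.vba/ — violates constraint (d): adjacent identical consonants /rr/ → ill-formed
/fjbi/ — violates constraint (e): syllable 1 onset /fjb/ has 3 consonants (> 2) → ill-formed
/rzvi.tfu/ — violates constraint (e): syllable 1 onset /rzv/ has 3 consonants (> 2) → ill-formed
/we.rwo/ — violates constraint (c): word begins with /w/ → ill-formed
/vpa.zu/ — σ1 onset /vp/ (2C), coda /∅/ ok; σ2 onset /z/, coda /∅/ ok → well-formed
/wo.nve/ — violates constraint (c): word begins with /w/ → ill-formed
/fug/ — violates constraint (a): syllable 1 coda /g/ has 1 consonant (> 0) → ill-formed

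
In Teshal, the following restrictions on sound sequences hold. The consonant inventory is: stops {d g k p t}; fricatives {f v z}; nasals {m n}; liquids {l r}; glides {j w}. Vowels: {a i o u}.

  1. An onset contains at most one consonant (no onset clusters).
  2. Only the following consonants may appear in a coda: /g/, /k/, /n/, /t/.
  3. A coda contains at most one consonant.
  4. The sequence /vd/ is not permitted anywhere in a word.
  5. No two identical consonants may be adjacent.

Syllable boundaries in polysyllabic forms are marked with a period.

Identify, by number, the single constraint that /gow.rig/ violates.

2

/gow.rig/: syllable 1 coda contains /w/, which is not a licensed coda consonant.
This is a violation of constraint 2: "Only the following consonants may appear in a coda: /g/, /k/, /n/, /t/."
The remaining constraints (1, 3, 4, 5) are satisfied.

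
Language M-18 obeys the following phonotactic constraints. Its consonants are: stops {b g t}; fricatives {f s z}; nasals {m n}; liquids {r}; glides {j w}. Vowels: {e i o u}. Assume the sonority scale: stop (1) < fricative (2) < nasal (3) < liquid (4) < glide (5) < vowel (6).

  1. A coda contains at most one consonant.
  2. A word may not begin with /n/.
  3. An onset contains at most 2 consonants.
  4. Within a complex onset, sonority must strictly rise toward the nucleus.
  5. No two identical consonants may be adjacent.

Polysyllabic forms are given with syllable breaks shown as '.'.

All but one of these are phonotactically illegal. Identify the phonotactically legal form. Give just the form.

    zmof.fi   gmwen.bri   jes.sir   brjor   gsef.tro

zmof.fi — violates constraint 5: adjacent identical consonants /ff/ → phonotactically illegal
gmwen.bri — violates constraint 3: syllable 1 onset /gmw/ has 3 consonants (> 2) → phonotactically illegal
jes.sir — violates constraint 5: adjacent identical consonants /ss/ → phonotactically illegal
brjor — violates constraint 3: syllable 1 onset /brj/ has 3 consonants (> 2) → phonotactically illegal
gsef.tro — σ1 onset /gs/ (1→2 rises), coda /f/ ok; σ2 onset /tr/ (1→4 rises), coda /∅/ ok → phonotactically legal

gsef.tro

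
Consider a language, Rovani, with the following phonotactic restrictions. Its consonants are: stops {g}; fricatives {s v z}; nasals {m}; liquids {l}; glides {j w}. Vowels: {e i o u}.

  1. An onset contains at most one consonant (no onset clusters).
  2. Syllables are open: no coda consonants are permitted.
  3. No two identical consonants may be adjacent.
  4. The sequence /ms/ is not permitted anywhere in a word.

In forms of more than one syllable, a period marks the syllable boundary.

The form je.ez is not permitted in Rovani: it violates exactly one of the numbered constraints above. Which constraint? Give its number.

je.ez: syllable 2 coda /z/ has 1 consonant (> 0).
This is a violation of constraint 2: "Syllables are open: no coda consonants are permitted."
The remaining constraints (1, 3, 4) are satisfied.

2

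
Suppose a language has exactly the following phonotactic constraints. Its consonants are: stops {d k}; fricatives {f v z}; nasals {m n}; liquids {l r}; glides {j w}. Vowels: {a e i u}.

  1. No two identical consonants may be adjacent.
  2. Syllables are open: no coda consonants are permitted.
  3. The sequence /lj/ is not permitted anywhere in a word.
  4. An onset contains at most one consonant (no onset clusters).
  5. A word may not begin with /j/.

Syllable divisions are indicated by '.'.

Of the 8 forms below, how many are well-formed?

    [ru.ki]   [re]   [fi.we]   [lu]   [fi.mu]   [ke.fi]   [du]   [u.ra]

8

[ru.ki] — σ1 onset /r/, coda /∅/ ok; σ2 onset /k/, coda /∅/ ok → well-formed
[re] — σ1 onset /r/, coda /∅/ ok → well-formed
[fi.we] — σ1 onset /f/, coda /∅/ ok; σ2 onset /w/, coda /∅/ ok → well-formed
[lu] — σ1 onset /l/, coda /∅/ ok → well-formed
[fi.mu] — σ1 onset /f/, coda /∅/ ok; σ2 onset /m/, coda /∅/ ok → well-formed
[ke.fi] — σ1 onset /k/, coda /∅/ ok; σ2 onset /f/, coda /∅/ ok → well-formed
[du] — σ1 onset /d/, coda /∅/ ok → well-formed
[u.ra] — σ1 onset /∅/, coda /∅/ ok; σ2 onset /r/, coda /∅/ ok → well-formed
Well-formed: [ru.ki], [re], [fi.we], [lu], [fi.mu], [ke.fi], [du], [u.ra] → 8.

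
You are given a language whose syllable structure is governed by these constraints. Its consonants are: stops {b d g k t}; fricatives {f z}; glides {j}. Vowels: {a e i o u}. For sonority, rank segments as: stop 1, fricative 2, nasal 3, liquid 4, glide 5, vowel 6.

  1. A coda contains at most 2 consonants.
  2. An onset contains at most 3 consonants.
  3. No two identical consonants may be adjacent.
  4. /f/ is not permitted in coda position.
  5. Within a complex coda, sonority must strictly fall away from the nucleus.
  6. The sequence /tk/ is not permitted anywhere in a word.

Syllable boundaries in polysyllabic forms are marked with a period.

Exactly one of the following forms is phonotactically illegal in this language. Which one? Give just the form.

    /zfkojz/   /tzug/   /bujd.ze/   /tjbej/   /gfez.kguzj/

/zfkojz/ — σ1 onset /zfk/ (3C), coda /jz/ (5→2 falls) ok → phonotactically legal
/tzug/ — σ1 onset /tz/ (2C), coda /g/ ok → phonotactically legal
/bujd.ze/ — σ1 onset /b/, coda /jd/ (5→1 falls) ok; σ2 onset /z/, coda /∅/ ok → phonotactically legal
/tjbej/ — σ1 onset /tjb/ (3C), coda /j/ ok → phonotactically legal
/gfez.kguzj/ — violates constraint 5: syllable 2 coda /zj/: /z/ (fricative, 2) → /j/ (glide, 5) does not fall → phonotactically illegal

/gfez.kguzj/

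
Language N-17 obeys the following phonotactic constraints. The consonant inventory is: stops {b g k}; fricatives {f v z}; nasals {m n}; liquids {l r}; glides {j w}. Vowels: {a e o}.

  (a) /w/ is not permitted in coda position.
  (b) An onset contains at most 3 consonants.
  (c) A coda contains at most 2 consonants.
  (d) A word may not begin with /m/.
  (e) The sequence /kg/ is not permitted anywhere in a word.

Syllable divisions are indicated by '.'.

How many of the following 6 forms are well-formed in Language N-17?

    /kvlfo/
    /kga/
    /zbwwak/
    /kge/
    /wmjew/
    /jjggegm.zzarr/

/kvlfo/ — violates constraint (b): syllable 1 onset /kvlf/ has 4 consonants (> 3) → ill-formed
/kga/ — violates constraint (e): contains banned sequence /kg/ → ill-formed
/zbwwak/ — violates constraint (b): syllable 1 onset /zbww/ has 4 consonants (> 3) → ill-formed
/kge/ — violates constraint (e): contains banned sequence /kg/ → ill-formed
/wmjew/ — violates constraint (a): syllable 1 coda contains /w/ → ill-formed
/jjggegm.zzarr/ — violates constraint (b): syllable 1 onset /jjgg/ has 4 consonants (> 3) → ill-formed
No form is well-formed → 0.

0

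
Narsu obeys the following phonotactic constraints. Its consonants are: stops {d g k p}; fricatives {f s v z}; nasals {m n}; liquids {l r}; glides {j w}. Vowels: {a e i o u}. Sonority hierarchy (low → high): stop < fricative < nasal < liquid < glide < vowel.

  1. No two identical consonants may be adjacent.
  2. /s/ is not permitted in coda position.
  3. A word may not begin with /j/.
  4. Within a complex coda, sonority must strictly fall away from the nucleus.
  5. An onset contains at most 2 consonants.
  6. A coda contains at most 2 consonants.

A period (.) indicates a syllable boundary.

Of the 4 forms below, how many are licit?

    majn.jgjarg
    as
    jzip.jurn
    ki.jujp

majn.jgjarg — violates constraint 5: syllable 2 onset /jgj/ has 3 consonants (> 2) → illicit
as — violates constraint 2: syllable 1 coda contains /s/ → illicit
jzip.jurn — violates constraint 3: word begins with /j/ → illicit
ki.jujp — σ1 onset /k/, coda /∅/ ok; σ2 onset /j/, coda /jp/ (5→1 falls) ok → licit
Licit: ki.jujp → 1.

1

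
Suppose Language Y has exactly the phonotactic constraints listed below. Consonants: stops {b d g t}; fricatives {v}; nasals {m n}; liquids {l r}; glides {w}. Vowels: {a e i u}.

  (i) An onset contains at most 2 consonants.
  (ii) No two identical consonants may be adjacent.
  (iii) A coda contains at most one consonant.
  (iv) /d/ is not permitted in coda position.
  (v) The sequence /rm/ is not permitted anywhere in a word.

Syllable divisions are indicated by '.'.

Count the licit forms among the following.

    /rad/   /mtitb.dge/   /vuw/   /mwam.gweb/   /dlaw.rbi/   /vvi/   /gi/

/rad/ — violates constraint (iv): syllable 1 coda contains /d/ → illicit
/mtitb.dge/ — violates constraint (iii): syllable 1 coda /tb/ has 2 consonants (> 1) → illicit
/vuw/ — σ1 onset /v/, coda /w/ ok → licit
/mwam.gweb/ — σ1 onset /mw/ (2C), coda /m/ ok; σ2 onset /gw/ (2C), coda /b/ ok → licit
/dlaw.rbi/ — σ1 onset /dl/ (2C), coda /w/ ok; σ2 onset /rb/ (2C), coda /∅/ ok → licit
/vvi/ — violates constraint (ii): adjacent identical consonants /vv/ → illicit
/gi/ — σ1 onset /g/, coda /∅/ ok → licit
Licit: /vuw/, /mwam.gweb/, /dlaw.rbi/, /gi/ → 4.

4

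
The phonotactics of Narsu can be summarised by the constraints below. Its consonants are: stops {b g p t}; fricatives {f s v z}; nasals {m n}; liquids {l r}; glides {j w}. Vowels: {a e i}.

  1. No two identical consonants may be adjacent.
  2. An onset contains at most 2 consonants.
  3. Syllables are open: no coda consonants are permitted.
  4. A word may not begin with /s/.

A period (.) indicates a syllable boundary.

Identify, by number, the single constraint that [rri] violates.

1

[rri]: adjacent identical consonants /rr/.
This is a violation of constraint 1: "No two identical consonants may be adjacent."
The remaining constraints (2, 3, 4) are satisfied.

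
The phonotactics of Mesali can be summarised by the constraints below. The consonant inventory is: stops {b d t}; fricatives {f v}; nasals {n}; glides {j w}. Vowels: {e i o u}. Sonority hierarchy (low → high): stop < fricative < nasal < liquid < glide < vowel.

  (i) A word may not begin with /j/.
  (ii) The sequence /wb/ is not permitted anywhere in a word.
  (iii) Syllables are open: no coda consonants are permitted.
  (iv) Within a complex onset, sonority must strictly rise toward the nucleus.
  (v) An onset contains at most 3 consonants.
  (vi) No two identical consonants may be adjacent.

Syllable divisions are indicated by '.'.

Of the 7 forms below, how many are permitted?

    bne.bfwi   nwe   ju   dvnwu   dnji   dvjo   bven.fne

4

bne.bfwi — σ1 onset /bn/ (1→3 rises), coda /∅/ ok; σ2 onset /bfw/ (1→2→5 rises), coda /∅/ ok → permitted
nwe — σ1 onset /nw/ (3→5 rises), coda /∅/ ok → permitted
ju — violates constraint (i): word begins with /j/ → not permitted
dvnwu — violates constraint (v): syllable 1 onset /dvnw/ has 4 consonants (> 3) → not permitted
dnji — σ1 onset /dnj/ (1→3→5 rises), coda /∅/ ok → permitted
dvjo — σ1 onset /dvj/ (1→2→5 rises), coda /∅/ ok → permitted
bven.fne — violates constraint (iii): syllable 1 coda /n/ has 1 consonant (> 0) → not permitted
Permitted: bne.bfwi, nwe, dnji, dvjo → 4.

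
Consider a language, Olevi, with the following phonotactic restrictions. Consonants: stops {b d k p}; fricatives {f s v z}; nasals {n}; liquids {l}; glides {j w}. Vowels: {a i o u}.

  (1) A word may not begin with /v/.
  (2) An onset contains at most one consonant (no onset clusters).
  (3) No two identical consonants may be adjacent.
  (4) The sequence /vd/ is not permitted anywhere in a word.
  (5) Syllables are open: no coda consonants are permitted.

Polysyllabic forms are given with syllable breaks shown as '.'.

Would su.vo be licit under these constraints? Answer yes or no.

yes

su.vo — σ1 onset /s/, coda /∅/ ok; σ2 onset /v/, coda /∅/ ok → licit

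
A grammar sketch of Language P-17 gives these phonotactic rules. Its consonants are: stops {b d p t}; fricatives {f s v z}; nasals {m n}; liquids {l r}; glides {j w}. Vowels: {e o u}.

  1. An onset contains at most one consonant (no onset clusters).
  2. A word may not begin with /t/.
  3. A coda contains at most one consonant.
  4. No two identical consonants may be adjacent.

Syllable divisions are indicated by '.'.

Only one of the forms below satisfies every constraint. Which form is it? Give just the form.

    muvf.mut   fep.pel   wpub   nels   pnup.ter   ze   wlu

muvf.mut — violates constraint 3: syllable 1 coda /vf/ has 2 consonants (> 1) → phonotactically illegal
fep.pel — violates constraint 4: adjacent identical consonants /pp/ → phonotactically illegal
wpub — violates constraint 1: syllable 1 onset /wp/ has 2 consonants (> 1) → phonotactically illegal
nels — violates constraint 3: syllable 1 coda /ls/ has 2 consonants (> 1) → phonotactically illegal
pnup.ter — violates constraint 1: syllable 1 onset /pn/ has 2 consonants (> 1) → phonotactically illegal
ze — σ1 onset /z/, coda /∅/ ok → phonotactically legal
wlu — violates constraint 1: syllable 1 onset /wl/ has 2 consonants (> 1) → phonotactically illegal

ze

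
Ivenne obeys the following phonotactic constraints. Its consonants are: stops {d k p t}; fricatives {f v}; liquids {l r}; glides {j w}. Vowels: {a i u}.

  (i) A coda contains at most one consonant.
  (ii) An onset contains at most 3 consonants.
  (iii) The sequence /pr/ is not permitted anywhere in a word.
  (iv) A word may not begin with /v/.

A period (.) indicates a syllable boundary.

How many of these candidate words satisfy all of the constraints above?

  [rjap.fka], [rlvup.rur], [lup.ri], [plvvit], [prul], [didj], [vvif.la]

[rjap.fka] — σ1 onset /rj/ (2C), coda /p/ ok; σ2 onset /fk/ (2C), coda /∅/ ok → phonotactically legal
[rlvup.rur] — violates constraint (iii): contains banned sequence /pr/ → phonotactically illegal
[lup.ri] — violates constraint (iii): contains banned sequence /pr/ → phonotactically illegal
[plvvit] — violates constraint (ii): syllable 1 onset /plvv/ has 4 consonants (> 3) → phonotactically illegal
[prul] — violates constraint (iii): contains banned sequence /pr/ → phonotactically illegal
[didj] — violates constraint (i): syllable 1 coda /dj/ has 2 consonants (> 1) → phonotactically illegal
[vvif.la] — violates constraint (iv): word begins with /v/ → phonotactically illegal
Phonotactically legal: [rjap.fka] → 1.

1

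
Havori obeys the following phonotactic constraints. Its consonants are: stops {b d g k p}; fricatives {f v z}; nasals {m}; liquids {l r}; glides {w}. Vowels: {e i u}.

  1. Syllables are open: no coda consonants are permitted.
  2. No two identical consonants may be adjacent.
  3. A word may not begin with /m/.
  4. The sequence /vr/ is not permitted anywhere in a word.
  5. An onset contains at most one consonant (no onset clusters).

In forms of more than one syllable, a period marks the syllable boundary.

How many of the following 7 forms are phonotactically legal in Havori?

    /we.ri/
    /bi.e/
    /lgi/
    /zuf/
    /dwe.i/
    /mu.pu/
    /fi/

3

/we.ri/ — σ1 onset /w/, coda /∅/ ok; σ2 onset /r/, coda /∅/ ok → phonotactically legal
/bi.e/ — σ1 onset /b/, coda /∅/ ok; σ2 onset /∅/, coda /∅/ ok → phonotactically legal
/lgi/ — violates constraint 5: syllable 1 onset /lg/ has 2 consonants (> 1) → phonotactically illegal
/zuf/ — violates constraint 1: syllable 1 coda /f/ has 1 consonant (> 0) → phonotactically illegal
/dwe.i/ — violates constraint 5: syllable 1 onset /dw/ has 2 consonants (> 1) → phonotactically illegal
/mu.pu/ — violates constraint 3: word begins with /m/ → phonotactically illegal
/fi/ — σ1 onset /f/, coda /∅/ ok → phonotactically legal
Phonotactically legal: /we.ri/, /bi.e/, /fi/ → 3.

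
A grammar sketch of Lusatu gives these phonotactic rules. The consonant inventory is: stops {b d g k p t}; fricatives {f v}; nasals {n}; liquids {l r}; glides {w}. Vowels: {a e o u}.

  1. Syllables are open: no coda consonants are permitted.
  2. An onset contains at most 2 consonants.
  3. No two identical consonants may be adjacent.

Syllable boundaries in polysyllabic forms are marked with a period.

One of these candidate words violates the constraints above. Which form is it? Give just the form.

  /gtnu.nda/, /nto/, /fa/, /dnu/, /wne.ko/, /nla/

/gtnu.nda/

/gtnu.nda/ — violates constraint 2: syllable 1 onset /gtn/ has 3 consonants (> 2) → ill-formed
/nto/ — σ1 onset /nt/ (2C), coda /∅/ ok → well-formed
/fa/ — σ1 onset /f/, coda /∅/ ok → well-formed
/dnu/ — σ1 onset /dn/ (2C), coda /∅/ ok → well-formed
/wne.ko/ — σ1 onset /wn/ (2C), coda /∅/ ok; σ2 onset /k/, coda /∅/ ok → well-formed
/nla/ — σ1 onset /nl/ (2C), coda /∅/ ok → well-formed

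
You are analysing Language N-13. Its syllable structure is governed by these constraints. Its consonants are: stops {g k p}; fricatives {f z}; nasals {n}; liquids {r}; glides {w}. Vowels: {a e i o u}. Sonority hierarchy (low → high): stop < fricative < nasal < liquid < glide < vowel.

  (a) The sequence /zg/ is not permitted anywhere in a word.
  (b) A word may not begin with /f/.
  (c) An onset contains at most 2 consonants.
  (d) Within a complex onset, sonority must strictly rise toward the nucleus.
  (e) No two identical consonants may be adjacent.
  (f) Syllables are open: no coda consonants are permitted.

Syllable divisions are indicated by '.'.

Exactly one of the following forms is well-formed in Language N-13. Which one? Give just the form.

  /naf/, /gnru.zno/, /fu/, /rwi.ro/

/rwi.ro/

/naf/ — violates constraint (f): syllable 1 coda /f/ has 1 consonant (> 0) → ill-formed
/gnru.zno/ — violates constraint (c): syllable 1 onset /gnr/ has 3 consonants (> 2) → ill-formed
/fu/ — violates constraint (b): word begins with /f/ → ill-formed
/rwi.ro/ — σ1 onset /rw/ (4→5 rises), coda /∅/ ok; σ2 onset /r/, coda /∅/ ok → well-formed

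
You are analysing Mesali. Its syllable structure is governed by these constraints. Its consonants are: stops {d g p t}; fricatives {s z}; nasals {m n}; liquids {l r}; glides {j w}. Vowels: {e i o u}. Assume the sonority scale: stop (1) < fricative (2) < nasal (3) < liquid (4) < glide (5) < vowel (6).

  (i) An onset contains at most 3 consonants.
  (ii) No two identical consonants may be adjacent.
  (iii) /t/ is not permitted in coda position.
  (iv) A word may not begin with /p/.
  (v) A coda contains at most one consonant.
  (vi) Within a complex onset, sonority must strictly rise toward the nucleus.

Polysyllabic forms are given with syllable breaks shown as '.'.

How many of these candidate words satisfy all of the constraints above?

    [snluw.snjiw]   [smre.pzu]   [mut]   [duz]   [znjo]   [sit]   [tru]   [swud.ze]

[snluw.snjiw] — σ1 onset /snl/ (2→3→4 rises), coda /w/ ok; σ2 onset /snj/ (2→3→5 rises), coda /w/ ok → phonotactically legal
[smre.pzu] — σ1 onset /smr/ (2→3→4 rises), coda /∅/ ok; σ2 onset /pz/ (1→2 rises), coda /∅/ ok → phonotactically legal
[mut] — violates constraint (iii): syllable 1 coda contains /t/ → phonotactically illegal
[duz] — σ1 onset /d/, coda /z/ ok → phonotactically legal
[znjo] — σ1 onset /znj/ (2→3→5 rises), coda /∅/ ok → phonotactically legal
[sit] — violates constraint (iii): syllable 1 coda contains /t/ → phonotactically illegal
[tru] — σ1 onset /tr/ (1→4 rises), coda /∅/ ok → phonotactically legal
[swud.ze] — σ1 onset /sw/ (2→5 rises), coda /d/ ok; σ2 onset /z/, coda /∅/ ok → phonotactically legal
Phonotactically legal: [snluw.snjiw], [smre.pzu], [duz], [znjo], [tru], [swud.ze] → 6.

6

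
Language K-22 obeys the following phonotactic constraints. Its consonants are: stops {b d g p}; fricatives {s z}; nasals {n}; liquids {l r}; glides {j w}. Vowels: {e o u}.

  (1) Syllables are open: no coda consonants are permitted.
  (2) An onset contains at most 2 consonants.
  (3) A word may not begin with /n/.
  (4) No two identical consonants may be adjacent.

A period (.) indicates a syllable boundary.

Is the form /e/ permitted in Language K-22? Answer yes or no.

yes

/e/ — σ1 onset /∅/, coda /∅/ ok → permitted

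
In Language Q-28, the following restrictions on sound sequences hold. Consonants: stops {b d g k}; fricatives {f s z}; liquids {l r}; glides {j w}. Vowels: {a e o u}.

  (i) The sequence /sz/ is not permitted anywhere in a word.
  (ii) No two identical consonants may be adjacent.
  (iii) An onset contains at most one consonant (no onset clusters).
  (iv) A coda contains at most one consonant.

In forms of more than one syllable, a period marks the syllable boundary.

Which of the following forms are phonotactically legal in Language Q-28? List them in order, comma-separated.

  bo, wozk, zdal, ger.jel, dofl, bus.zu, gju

bo, ger.jel

bo — σ1 onset /b/, coda /∅/ ok → phonotactically legal
wozk — violates constraint (iv): syllable 1 coda /zk/ has 2 consonants (> 1) → phonotactically illegal
zdal — violates constraint (iii): syllable 1 onset /zd/ has 2 consonants (> 1) → phonotactically illegal
ger.jel — σ1 onset /g/, coda /r/ ok; σ2 onset /j/, coda /l/ ok → phonotactically legal
dofl — violates constraint (iv): syllable 1 coda /fl/ has 2 consonants (> 1) → phonotactically illegal
bus.zu — violates constraint (i): contains banned sequence /sz/ → phonotactically illegal
gju — violates constraint (iii): syllable 1 onset /gj/ has 2 consonants (> 1) → phonotactically illegal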